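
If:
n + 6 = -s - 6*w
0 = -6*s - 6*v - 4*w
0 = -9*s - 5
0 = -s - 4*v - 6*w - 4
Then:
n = 214/45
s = -5/9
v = 76/45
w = -17/10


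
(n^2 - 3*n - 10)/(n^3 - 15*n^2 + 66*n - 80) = (n + 2)/(n^2 - 10*n + 16)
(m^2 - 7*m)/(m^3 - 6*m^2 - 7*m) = 1/(m + 1)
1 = 1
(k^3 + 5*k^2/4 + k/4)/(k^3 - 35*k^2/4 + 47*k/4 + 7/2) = k*(k + 1)/(k^2 - 9*k + 14)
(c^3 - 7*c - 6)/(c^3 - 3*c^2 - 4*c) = (c^2 - c - 6)/(c*(c - 4))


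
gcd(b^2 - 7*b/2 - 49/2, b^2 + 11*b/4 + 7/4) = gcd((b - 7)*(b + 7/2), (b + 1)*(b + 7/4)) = 1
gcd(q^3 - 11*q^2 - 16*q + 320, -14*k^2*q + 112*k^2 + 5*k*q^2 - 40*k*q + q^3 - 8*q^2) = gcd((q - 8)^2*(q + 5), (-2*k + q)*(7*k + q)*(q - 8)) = q - 8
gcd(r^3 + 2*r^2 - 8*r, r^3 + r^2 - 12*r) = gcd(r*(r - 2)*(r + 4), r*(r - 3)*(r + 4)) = r^2 + 4*r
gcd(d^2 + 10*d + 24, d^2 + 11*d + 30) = d + 6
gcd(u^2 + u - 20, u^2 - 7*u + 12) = u - 4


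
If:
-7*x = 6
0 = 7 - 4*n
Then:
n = 7/4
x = -6/7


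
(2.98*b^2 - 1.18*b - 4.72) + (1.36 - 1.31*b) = 2.98*b^2 - 2.49*b - 3.36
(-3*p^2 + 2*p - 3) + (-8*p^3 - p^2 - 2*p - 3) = -8*p^3 - 4*p^2 - 6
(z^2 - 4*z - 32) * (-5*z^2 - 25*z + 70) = -5*z^4 - 5*z^3 + 330*z^2 + 520*z - 2240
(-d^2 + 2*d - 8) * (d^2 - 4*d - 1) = -d^4 + 6*d^3 - 15*d^2 + 30*d + 8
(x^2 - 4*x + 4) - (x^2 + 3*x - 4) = 8 - 7*x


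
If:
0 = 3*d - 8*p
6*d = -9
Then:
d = -3/2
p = -9/16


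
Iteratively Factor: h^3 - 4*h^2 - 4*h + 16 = (h - 4)*(h^2 - 4) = (h - 4)*(h + 2)*(h - 2)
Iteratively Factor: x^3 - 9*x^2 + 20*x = (x - 5)*(x^2 - 4*x) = (x - 5)*(x - 4)*(x)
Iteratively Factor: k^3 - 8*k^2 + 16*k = (k)*(k^2 - 8*k + 16) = k*(k - 4)*(k - 4)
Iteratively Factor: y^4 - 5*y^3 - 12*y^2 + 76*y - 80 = (y - 2)*(y^3 - 3*y^2 - 18*y + 40) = (y - 2)^2*(y^2 - y - 20) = (y - 5)*(y - 2)^2*(y + 4)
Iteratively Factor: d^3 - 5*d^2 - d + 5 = (d + 1)*(d^2 - 6*d + 5) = (d - 1)*(d + 1)*(d - 5)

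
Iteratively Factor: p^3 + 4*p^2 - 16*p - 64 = (p + 4)*(p^2 - 16) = (p - 4)*(p + 4)*(p + 4)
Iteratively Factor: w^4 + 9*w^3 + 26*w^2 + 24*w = (w)*(w^3 + 9*w^2 + 26*w + 24) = w*(w + 2)*(w^2 + 7*w + 12) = w*(w + 2)*(w + 4)*(w + 3)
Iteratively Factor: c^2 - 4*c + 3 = (c - 1)*(c - 3)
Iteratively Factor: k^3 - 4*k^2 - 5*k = (k + 1)*(k^2 - 5*k) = (k - 5)*(k + 1)*(k)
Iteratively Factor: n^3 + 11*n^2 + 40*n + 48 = (n + 4)*(n^2 + 7*n + 12) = (n + 4)^2*(n + 3)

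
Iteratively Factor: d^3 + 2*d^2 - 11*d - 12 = (d + 4)*(d^2 - 2*d - 3) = (d + 1)*(d + 4)*(d - 3)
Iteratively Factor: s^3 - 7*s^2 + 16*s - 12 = (s - 2)*(s^2 - 5*s + 6) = (s - 3)*(s - 2)*(s - 2)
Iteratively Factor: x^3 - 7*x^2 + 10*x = (x - 2)*(x^2 - 5*x) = x*(x - 2)*(x - 5)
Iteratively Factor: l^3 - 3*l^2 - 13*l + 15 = (l + 3)*(l^2 - 6*l + 5) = (l - 5)*(l + 3)*(l - 1)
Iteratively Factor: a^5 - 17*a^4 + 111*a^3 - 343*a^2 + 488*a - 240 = (a - 5)*(a^4 - 12*a^3 + 51*a^2 - 88*a + 48) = (a - 5)*(a - 3)*(a^3 - 9*a^2 + 24*a - 16) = (a - 5)*(a - 3)*(a - 1)*(a^2 - 8*a + 16) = (a - 5)*(a - 4)*(a - 3)*(a - 1)*(a - 4)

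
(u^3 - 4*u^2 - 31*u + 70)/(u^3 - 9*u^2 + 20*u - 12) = (u^2 - 2*u - 35)/(u^2 - 7*u + 6)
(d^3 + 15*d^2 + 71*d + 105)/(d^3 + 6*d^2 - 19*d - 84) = (d + 5)/(d - 4)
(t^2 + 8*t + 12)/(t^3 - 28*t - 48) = (t + 6)/(t^2 - 2*t - 24)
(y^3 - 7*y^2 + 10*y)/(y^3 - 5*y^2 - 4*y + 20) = y/(y + 2)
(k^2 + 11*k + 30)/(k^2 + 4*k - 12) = (k + 5)/(k - 2)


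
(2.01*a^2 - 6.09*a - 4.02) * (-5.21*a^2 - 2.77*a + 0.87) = -10.4721*a^4 + 26.1612*a^3 + 39.5622*a^2 + 5.8371*a - 3.4974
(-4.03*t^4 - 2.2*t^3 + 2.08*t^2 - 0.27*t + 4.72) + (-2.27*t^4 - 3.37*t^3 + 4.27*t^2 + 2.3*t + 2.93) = -6.3*t^4 - 5.57*t^3 + 6.35*t^2 + 2.03*t + 7.65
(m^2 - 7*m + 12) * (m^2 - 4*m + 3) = m^4 - 11*m^3 + 43*m^2 - 69*m + 36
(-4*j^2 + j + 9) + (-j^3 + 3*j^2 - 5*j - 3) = -j^3 - j^2 - 4*j + 6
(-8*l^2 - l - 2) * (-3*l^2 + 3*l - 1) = 24*l^4 - 21*l^3 + 11*l^2 - 5*l + 2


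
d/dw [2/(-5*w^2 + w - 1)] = 2*(10*w - 1)/(5*w^2 - w + 1)^2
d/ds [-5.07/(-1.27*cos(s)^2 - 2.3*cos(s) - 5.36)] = (12.8778*cos(s) + 11.661)*sin(s)/(1.27*cos(s)^2 + 2.3*cos(s) + 5.36)^2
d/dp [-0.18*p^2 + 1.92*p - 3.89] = 1.92 - 0.36*p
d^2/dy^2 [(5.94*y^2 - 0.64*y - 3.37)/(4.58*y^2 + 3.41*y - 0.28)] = (-212.389256*y^3 - 378.438072*y^2 - 320.716332*y - 87.307522)/(96.071912*y^6 + 214.588572*y^5 + 142.149918*y^4 + 13.413917*y^3 - 8.690388*y^2 + 0.802032*y - 0.021952)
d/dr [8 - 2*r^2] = -4*r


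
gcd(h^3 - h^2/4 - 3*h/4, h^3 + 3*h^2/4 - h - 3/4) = h^2 - h/4 - 3/4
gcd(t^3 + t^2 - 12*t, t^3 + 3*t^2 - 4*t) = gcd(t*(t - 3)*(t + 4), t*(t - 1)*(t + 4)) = t^2 + 4*t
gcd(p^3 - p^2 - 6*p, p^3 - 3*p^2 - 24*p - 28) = p + 2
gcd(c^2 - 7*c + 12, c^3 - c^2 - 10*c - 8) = c - 4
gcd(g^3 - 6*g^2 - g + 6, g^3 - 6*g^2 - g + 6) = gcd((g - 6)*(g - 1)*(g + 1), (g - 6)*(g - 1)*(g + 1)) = g^3 - 6*g^2 - g + 6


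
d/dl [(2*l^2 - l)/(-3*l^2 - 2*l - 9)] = (-7*l^2 - 36*l + 9)/(9*l^4 + 12*l^3 + 58*l^2 + 36*l + 81)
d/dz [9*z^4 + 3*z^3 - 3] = z^2*(36*z + 9)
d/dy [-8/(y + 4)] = 8/(y + 4)^2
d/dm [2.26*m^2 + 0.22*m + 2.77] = 4.52*m + 0.22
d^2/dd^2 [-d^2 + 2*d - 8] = -2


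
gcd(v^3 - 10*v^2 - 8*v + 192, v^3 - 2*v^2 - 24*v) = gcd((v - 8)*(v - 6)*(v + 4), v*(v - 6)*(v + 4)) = v^2 - 2*v - 24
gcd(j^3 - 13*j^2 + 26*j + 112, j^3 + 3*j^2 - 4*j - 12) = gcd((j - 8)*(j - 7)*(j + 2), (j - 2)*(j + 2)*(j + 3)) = j + 2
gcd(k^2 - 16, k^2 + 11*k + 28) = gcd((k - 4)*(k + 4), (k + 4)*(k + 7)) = k + 4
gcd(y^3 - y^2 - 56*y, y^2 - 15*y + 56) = y - 8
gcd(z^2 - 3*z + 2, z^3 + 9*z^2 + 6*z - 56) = z - 2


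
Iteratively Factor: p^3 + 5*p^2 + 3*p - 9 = (p + 3)*(p^2 + 2*p - 3) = (p - 1)*(p + 3)*(p + 3)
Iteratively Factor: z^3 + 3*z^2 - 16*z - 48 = (z + 3)*(z^2 - 16) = (z + 3)*(z + 4)*(z - 4)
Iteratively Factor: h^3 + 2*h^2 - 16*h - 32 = (h - 4)*(h^2 + 6*h + 8) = (h - 4)*(h + 4)*(h + 2)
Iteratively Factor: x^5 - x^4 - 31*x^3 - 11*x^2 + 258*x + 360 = (x + 2)*(x^4 - 3*x^3 - 25*x^2 + 39*x + 180) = (x - 4)*(x + 2)*(x^3 + x^2 - 21*x - 45) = (x - 4)*(x + 2)*(x + 3)*(x^2 - 2*x - 15) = (x - 5)*(x - 4)*(x + 2)*(x + 3)*(x + 3)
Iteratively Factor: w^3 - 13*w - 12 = (w + 1)*(w^2 - w - 12) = (w + 1)*(w + 3)*(w - 4)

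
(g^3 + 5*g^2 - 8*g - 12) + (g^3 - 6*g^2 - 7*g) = 2*g^3 - g^2 - 15*g - 12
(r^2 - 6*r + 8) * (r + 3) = r^3 - 3*r^2 - 10*r + 24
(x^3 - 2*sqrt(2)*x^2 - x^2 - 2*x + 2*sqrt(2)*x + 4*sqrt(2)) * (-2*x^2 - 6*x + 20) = -2*x^5 - 4*x^4 + 4*sqrt(2)*x^4 + 8*sqrt(2)*x^3 + 30*x^3 - 60*sqrt(2)*x^2 - 8*x^2 - 40*x + 16*sqrt(2)*x + 80*sqrt(2)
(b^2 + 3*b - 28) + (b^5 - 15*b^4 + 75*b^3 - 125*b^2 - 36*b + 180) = b^5 - 15*b^4 + 75*b^3 - 124*b^2 - 33*b + 152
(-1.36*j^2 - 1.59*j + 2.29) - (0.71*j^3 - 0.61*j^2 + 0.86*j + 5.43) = -0.71*j^3 - 0.75*j^2 - 2.45*j - 3.14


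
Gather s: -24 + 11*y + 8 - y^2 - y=-y^2 + 10*y - 16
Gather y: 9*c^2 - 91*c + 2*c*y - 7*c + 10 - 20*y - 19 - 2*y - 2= 9*c^2 - 98*c + y*(2*c - 22) - 11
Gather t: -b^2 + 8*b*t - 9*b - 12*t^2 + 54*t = -b^2 - 9*b - 12*t^2 + t*(8*b + 54)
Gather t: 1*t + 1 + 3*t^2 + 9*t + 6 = 3*t^2 + 10*t + 7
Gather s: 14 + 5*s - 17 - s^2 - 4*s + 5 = -s^2 + s + 2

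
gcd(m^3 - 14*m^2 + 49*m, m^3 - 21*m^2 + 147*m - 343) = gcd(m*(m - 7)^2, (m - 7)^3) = m^2 - 14*m + 49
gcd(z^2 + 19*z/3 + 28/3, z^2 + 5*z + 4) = z + 4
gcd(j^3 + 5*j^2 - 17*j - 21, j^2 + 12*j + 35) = j + 7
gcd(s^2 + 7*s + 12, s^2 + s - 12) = s + 4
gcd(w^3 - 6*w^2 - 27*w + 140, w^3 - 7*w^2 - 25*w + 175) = w^2 - 2*w - 35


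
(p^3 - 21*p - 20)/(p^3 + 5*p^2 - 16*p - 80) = (p^2 - 4*p - 5)/(p^2 + p - 20)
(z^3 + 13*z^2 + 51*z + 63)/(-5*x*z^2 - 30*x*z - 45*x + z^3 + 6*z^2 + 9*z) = (-z - 7)/(5*x - z)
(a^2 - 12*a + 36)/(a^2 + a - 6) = (a^2 - 12*a + 36)/(a^2 + a - 6)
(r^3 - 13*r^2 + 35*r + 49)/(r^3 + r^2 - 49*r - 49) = (r - 7)/(r + 7)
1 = 1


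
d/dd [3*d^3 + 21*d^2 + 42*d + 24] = 9*d^2 + 42*d + 42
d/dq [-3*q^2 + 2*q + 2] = 2 - 6*q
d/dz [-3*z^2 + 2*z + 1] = 2 - 6*z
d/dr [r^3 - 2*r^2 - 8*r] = 3*r^2 - 4*r - 8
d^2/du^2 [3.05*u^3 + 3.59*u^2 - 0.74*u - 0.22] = 18.3*u + 7.18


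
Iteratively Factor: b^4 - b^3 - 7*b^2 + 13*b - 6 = (b - 2)*(b^3 + b^2 - 5*b + 3) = (b - 2)*(b - 1)*(b^2 + 2*b - 3) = (b - 2)*(b - 1)*(b + 3)*(b - 1)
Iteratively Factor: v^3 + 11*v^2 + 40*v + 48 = (v + 4)*(v^2 + 7*v + 12) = (v + 4)^2*(v + 3)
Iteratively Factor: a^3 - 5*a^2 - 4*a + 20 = (a - 5)*(a^2 - 4) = (a - 5)*(a + 2)*(a - 2)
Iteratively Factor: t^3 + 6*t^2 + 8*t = (t)*(t^2 + 6*t + 8) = t*(t + 4)*(t + 2)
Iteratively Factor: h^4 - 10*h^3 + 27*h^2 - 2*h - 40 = (h + 1)*(h^3 - 11*h^2 + 38*h - 40) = (h - 5)*(h + 1)*(h^2 - 6*h + 8) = (h - 5)*(h - 4)*(h + 1)*(h - 2)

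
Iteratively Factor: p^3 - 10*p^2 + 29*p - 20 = (p - 5)*(p^2 - 5*p + 4) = (p - 5)*(p - 1)*(p - 4)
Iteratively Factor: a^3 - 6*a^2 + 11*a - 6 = (a - 3)*(a^2 - 3*a + 2) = (a - 3)*(a - 2)*(a - 1)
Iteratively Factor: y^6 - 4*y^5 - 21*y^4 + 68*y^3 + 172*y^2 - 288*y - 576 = (y + 3)*(y^5 - 7*y^4 + 68*y^2 - 32*y - 192) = (y + 2)*(y + 3)*(y^4 - 9*y^3 + 18*y^2 + 32*y - 96) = (y - 4)*(y + 2)*(y + 3)*(y^3 - 5*y^2 - 2*y + 24) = (y - 4)*(y + 2)^2*(y + 3)*(y^2 - 7*y + 12) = (y - 4)^2*(y + 2)^2*(y + 3)*(y - 3)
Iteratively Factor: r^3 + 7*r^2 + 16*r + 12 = (r + 2)*(r^2 + 5*r + 6) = (r + 2)^2*(r + 3)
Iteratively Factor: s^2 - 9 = (s + 3)*(s - 3)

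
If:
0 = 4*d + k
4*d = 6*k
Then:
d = 0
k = 0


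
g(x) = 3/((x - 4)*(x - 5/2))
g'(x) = -3/((x - 4)*(x - 5/2)^2) - 3/((x - 4)^2*(x - 5/2)) = 6*(13 - 4*x)/(4*x^4 - 52*x^3 + 249*x^2 - 520*x + 400)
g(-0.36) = 0.24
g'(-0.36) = 0.14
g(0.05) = 0.31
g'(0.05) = 0.21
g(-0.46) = 0.23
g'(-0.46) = 0.13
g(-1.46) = 0.14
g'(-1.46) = 0.06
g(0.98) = 0.65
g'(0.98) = 0.65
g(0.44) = 0.41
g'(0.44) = 0.31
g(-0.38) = 0.24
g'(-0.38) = 0.14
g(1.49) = 1.18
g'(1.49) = 1.64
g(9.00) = 0.09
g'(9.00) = -0.03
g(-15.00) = 0.01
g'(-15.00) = 0.00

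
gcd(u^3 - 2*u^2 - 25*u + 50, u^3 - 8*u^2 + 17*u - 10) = u^2 - 7*u + 10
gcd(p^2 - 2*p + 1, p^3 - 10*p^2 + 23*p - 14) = p - 1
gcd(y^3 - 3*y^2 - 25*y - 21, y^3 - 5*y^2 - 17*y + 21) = y^2 - 4*y - 21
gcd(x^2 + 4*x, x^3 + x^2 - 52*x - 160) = x + 4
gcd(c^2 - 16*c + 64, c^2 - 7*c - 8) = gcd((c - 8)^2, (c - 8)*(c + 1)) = c - 8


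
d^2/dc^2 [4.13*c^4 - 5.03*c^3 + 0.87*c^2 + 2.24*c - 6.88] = 49.56*c^2 - 30.18*c + 1.74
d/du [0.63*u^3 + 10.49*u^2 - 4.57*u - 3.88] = 1.89*u^2 + 20.98*u - 4.57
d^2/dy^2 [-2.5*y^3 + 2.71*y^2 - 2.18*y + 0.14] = 5.42 - 15.0*y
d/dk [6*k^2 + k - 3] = 12*k + 1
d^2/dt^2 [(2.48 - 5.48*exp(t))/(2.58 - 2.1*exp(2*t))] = (24.1668*exp(4*t) - 43.7472*exp(3*t) + 178.14384*exp(2*t) - 53.74656*exp(t) + 36.477072)*exp(t)/(9.261*exp(6*t) - 34.1334*exp(4*t) + 41.93532*exp(2*t) - 17.173512)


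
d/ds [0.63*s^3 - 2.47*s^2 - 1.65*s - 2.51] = 1.89*s^2 - 4.94*s - 1.65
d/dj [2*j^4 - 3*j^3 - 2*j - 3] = 8*j^3 - 9*j^2 - 2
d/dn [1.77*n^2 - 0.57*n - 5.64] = 3.54*n - 0.57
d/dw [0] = 0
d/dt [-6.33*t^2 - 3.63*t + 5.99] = -12.66*t - 3.63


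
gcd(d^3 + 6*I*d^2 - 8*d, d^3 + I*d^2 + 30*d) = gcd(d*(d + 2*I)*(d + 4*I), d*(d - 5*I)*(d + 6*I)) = d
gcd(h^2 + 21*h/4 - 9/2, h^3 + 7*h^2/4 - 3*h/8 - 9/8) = h - 3/4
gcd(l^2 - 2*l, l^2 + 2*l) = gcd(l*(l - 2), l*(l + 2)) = l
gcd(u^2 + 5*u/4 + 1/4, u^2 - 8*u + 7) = 1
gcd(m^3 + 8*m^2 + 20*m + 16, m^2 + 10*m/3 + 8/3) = m + 2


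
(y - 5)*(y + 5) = y^2 - 25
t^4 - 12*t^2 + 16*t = t*(t - 2)^2*(t + 4)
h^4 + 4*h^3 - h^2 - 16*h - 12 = (h - 2)*(h + 1)*(h + 2)*(h + 3)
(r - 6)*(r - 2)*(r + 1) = r^3 - 7*r^2 + 4*r + 12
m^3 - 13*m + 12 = (m - 3)*(m - 1)*(m + 4)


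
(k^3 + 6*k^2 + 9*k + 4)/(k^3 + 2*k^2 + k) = (k + 4)/k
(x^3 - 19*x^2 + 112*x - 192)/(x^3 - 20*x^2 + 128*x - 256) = (x - 3)/(x - 4)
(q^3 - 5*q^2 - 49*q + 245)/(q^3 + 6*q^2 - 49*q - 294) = (q - 5)/(q + 6)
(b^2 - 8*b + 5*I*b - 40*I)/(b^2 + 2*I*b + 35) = (b^2 + b*(-8 + 5*I) - 40*I)/(b^2 + 2*I*b + 35)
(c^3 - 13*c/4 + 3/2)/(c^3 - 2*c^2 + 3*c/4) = (c + 2)/c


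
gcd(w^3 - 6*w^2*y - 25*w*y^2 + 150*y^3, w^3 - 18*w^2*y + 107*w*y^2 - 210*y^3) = w^2 - 11*w*y + 30*y^2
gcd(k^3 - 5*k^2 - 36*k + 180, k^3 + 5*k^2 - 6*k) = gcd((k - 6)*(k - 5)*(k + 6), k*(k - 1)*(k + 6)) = k + 6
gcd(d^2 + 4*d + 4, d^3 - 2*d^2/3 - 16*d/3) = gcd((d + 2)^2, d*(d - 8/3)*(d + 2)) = d + 2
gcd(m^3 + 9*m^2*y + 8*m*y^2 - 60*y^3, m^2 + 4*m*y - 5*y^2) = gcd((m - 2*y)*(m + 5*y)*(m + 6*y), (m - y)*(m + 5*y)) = m + 5*y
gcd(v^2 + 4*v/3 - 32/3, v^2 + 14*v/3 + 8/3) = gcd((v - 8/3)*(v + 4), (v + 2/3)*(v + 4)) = v + 4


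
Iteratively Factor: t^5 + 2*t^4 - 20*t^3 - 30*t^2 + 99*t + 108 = (t + 1)*(t^4 + t^3 - 21*t^2 - 9*t + 108) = (t + 1)*(t + 4)*(t^3 - 3*t^2 - 9*t + 27) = (t - 3)*(t + 1)*(t + 4)*(t^2 - 9) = (t - 3)^2*(t + 1)*(t + 4)*(t + 3)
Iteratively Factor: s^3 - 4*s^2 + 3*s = (s - 1)*(s^2 - 3*s) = (s - 3)*(s - 1)*(s)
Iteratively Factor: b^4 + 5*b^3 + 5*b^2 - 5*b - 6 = (b + 2)*(b^3 + 3*b^2 - b - 3) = (b - 1)*(b + 2)*(b^2 + 4*b + 3) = (b - 1)*(b + 1)*(b + 2)*(b + 3)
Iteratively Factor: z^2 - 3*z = (z - 3)*(z)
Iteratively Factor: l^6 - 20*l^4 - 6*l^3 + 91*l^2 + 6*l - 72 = (l + 3)*(l^5 - 3*l^4 - 11*l^3 + 27*l^2 + 10*l - 24) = (l - 1)*(l + 3)*(l^4 - 2*l^3 - 13*l^2 + 14*l + 24) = (l - 2)*(l - 1)*(l + 3)*(l^3 - 13*l - 12) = (l - 2)*(l - 1)*(l + 1)*(l + 3)*(l^2 - l - 12) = (l - 4)*(l - 2)*(l - 1)*(l + 1)*(l + 3)*(l + 3)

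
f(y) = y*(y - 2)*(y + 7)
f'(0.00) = -14.00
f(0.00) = 0.00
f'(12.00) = 538.00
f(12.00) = 2280.00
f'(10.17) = 397.99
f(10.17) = 1426.64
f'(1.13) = 1.13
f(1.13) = -7.99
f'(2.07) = 19.55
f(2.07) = 1.31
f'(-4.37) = -0.41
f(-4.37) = 73.21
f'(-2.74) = -18.88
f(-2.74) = 55.33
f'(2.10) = 20.23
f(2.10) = 1.91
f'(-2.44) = -20.54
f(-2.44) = 49.40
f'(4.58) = 94.73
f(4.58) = 136.83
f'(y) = y*(y - 2) + y*(y + 7) + (y - 2)*(y + 7) = 3*y^2 + 10*y - 14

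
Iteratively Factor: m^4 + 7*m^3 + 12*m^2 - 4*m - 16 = (m + 4)*(m^3 + 3*m^2 - 4) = (m + 2)*(m + 4)*(m^2 + m - 2) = (m + 2)^2*(m + 4)*(m - 1)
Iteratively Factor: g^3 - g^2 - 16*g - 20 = (g + 2)*(g^2 - 3*g - 10) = (g - 5)*(g + 2)*(g + 2)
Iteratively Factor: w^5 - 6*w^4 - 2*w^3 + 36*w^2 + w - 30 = (w - 3)*(w^4 - 3*w^3 - 11*w^2 + 3*w + 10) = (w - 3)*(w - 1)*(w^3 - 2*w^2 - 13*w - 10) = (w - 3)*(w - 1)*(w + 1)*(w^2 - 3*w - 10) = (w - 5)*(w - 3)*(w - 1)*(w + 1)*(w + 2)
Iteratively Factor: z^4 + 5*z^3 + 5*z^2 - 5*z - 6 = (z + 3)*(z^3 + 2*z^2 - z - 2) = (z - 1)*(z + 3)*(z^2 + 3*z + 2) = (z - 1)*(z + 1)*(z + 3)*(z + 2)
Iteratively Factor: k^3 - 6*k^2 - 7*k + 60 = (k - 4)*(k^2 - 2*k - 15) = (k - 4)*(k + 3)*(k - 5)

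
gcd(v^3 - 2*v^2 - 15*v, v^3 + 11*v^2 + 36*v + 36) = v + 3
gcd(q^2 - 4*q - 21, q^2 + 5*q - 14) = 1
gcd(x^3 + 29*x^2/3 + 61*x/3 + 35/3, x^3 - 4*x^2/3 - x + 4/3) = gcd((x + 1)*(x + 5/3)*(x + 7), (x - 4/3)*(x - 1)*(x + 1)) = x + 1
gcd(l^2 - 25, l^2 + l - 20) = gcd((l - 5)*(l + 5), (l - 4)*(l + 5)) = l + 5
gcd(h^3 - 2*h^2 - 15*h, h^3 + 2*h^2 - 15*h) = h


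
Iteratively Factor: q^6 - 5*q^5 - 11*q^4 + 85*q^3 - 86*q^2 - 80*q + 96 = (q + 1)*(q^5 - 6*q^4 - 5*q^3 + 90*q^2 - 176*q + 96) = (q - 4)*(q + 1)*(q^4 - 2*q^3 - 13*q^2 + 38*q - 24) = (q - 4)*(q - 3)*(q + 1)*(q^3 + q^2 - 10*q + 8) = (q - 4)*(q - 3)*(q - 1)*(q + 1)*(q^2 + 2*q - 8) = (q - 4)*(q - 3)*(q - 2)*(q - 1)*(q + 1)*(q + 4)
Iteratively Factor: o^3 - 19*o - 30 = (o + 3)*(o^2 - 3*o - 10) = (o - 5)*(o + 3)*(o + 2)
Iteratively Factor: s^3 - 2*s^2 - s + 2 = (s - 2)*(s^2 - 1) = (s - 2)*(s - 1)*(s + 1)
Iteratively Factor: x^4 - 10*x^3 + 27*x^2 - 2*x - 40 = (x - 4)*(x^3 - 6*x^2 + 3*x + 10) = (x - 4)*(x - 2)*(x^2 - 4*x - 5) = (x - 5)*(x - 4)*(x - 2)*(x + 1)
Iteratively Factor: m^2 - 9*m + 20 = (m - 5)*(m - 4)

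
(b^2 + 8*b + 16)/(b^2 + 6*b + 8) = (b + 4)/(b + 2)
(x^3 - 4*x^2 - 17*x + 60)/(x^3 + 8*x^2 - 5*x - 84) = (x - 5)/(x + 7)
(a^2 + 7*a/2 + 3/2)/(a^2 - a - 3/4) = 2*(a + 3)/(2*a - 3)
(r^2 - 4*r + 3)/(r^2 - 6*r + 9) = (r - 1)/(r - 3)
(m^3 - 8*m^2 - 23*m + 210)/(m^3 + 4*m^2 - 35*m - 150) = (m - 7)/(m + 5)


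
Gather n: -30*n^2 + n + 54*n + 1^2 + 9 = -30*n^2 + 55*n + 10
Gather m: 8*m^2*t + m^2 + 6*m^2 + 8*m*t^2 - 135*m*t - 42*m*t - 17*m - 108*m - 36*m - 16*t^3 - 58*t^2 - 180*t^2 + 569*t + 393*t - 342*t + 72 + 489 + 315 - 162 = m^2*(8*t + 7) + m*(8*t^2 - 177*t - 161) - 16*t^3 - 238*t^2 + 620*t + 714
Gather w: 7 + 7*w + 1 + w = 8*w + 8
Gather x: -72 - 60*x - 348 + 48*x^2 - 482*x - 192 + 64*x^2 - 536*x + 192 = 112*x^2 - 1078*x - 420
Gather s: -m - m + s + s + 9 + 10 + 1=-2*m + 2*s + 20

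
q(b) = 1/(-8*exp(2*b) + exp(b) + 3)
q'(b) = (16*exp(2*b) - exp(b))/(-8*exp(2*b) + exp(b) + 3)^2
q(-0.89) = 0.49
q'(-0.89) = 0.54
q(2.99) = -0.00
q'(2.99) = 0.00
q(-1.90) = 0.34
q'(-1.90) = 0.02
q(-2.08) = 0.33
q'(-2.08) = 0.01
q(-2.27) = 0.33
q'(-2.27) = 0.01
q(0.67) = -0.04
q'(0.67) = 0.09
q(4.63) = -0.00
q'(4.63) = 0.00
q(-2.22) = 0.33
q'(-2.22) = 0.01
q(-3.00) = 0.33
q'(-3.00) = 0.00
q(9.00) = 0.00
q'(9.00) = 0.00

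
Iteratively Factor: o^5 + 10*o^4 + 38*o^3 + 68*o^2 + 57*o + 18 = (o + 1)*(o^4 + 9*o^3 + 29*o^2 + 39*o + 18) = (o + 1)*(o + 2)*(o^3 + 7*o^2 + 15*o + 9) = (o + 1)*(o + 2)*(o + 3)*(o^2 + 4*o + 3) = (o + 1)^2*(o + 2)*(o + 3)*(o + 3)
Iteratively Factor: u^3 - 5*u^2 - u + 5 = (u + 1)*(u^2 - 6*u + 5) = (u - 1)*(u + 1)*(u - 5)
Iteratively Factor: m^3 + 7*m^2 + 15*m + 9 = (m + 1)*(m^2 + 6*m + 9) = (m + 1)*(m + 3)*(m + 3)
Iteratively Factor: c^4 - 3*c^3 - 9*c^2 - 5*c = (c + 1)*(c^3 - 4*c^2 - 5*c) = (c - 5)*(c + 1)*(c^2 + c) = (c - 5)*(c + 1)^2*(c)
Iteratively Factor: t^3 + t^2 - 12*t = (t + 4)*(t^2 - 3*t) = (t - 3)*(t + 4)*(t)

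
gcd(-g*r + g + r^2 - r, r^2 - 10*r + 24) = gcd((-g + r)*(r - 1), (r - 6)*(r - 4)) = 1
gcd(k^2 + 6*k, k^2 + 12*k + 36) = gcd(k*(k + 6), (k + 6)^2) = k + 6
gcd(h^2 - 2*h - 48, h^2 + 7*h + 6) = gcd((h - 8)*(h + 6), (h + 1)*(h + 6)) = h + 6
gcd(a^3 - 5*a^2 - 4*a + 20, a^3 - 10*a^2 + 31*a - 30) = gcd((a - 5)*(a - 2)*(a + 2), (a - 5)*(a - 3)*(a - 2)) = a^2 - 7*a + 10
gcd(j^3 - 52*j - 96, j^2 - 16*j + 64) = j - 8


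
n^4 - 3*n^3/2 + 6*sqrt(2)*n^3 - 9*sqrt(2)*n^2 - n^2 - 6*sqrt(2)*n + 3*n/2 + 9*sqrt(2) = (n - 3/2)*(n - 1)*(n + 1)*(n + 6*sqrt(2))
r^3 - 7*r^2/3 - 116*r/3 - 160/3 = (r - 8)*(r + 5/3)*(r + 4)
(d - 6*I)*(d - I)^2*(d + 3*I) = d^4 - 5*I*d^3 + 11*d^2 - 33*I*d - 18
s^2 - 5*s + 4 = (s - 4)*(s - 1)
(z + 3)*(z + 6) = z^2 + 9*z + 18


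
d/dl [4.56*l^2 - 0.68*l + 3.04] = 9.12*l - 0.68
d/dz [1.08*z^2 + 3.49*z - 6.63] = 2.16*z + 3.49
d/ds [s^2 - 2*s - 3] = 2*s - 2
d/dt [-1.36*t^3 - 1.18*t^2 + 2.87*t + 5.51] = -4.08*t^2 - 2.36*t + 2.87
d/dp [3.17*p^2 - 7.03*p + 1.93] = 6.34*p - 7.03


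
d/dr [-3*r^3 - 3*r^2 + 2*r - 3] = -9*r^2 - 6*r + 2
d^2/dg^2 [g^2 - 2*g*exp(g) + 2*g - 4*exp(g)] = -2*g*exp(g) - 8*exp(g) + 2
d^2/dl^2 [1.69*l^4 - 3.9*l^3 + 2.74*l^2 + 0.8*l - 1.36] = 20.28*l^2 - 23.4*l + 5.48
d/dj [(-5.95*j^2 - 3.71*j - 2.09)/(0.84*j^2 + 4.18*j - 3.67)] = (-21.7546*j^2 + 47.1842*j + 22.3519)/(0.7056*j^4 + 7.0224*j^3 + 11.3068*j^2 - 30.6812*j + 13.4689)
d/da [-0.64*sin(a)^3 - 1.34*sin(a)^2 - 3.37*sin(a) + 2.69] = (-2.68*sin(a) + 0.96*cos(2*a) - 4.33)*cos(a)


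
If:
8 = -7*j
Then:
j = -8/7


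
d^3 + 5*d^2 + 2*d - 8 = (d - 1)*(d + 2)*(d + 4)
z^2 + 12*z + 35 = (z + 5)*(z + 7)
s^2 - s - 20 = (s - 5)*(s + 4)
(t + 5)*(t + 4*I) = t^2 + 5*t + 4*I*t + 20*I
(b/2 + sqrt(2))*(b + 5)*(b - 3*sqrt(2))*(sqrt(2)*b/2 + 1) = sqrt(2)*b^4/4 + 5*sqrt(2)*b^3/4 - 7*sqrt(2)*b^2/2 - 35*sqrt(2)*b/2 - 6*b - 30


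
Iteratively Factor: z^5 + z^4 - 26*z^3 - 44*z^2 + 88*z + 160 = (z - 2)*(z^4 + 3*z^3 - 20*z^2 - 84*z - 80) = (z - 2)*(z + 2)*(z^3 + z^2 - 22*z - 40) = (z - 2)*(z + 2)*(z + 4)*(z^2 - 3*z - 10) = (z - 2)*(z + 2)^2*(z + 4)*(z - 5)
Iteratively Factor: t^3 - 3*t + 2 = (t - 1)*(t^2 + t - 2) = (t - 1)*(t + 2)*(t - 1)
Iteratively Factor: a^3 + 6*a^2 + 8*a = (a + 2)*(a^2 + 4*a) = (a + 2)*(a + 4)*(a)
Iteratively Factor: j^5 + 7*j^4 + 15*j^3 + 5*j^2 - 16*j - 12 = (j + 1)*(j^4 + 6*j^3 + 9*j^2 - 4*j - 12) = (j + 1)*(j + 3)*(j^3 + 3*j^2 - 4) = (j + 1)*(j + 2)*(j + 3)*(j^2 + j - 2) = (j + 1)*(j + 2)^2*(j + 3)*(j - 1)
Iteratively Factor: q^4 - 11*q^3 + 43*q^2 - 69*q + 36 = (q - 3)*(q^3 - 8*q^2 + 19*q - 12) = (q - 4)*(q - 3)*(q^2 - 4*q + 3) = (q - 4)*(q - 3)*(q - 1)*(q - 3)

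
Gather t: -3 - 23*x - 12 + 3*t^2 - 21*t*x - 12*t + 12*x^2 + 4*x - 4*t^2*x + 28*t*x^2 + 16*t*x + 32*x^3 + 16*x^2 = t^2*(3 - 4*x) + t*(28*x^2 - 5*x - 12) + 32*x^3 + 28*x^2 - 19*x - 15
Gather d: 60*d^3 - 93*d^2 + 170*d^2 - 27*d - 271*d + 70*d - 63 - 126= 60*d^3 + 77*d^2 - 228*d - 189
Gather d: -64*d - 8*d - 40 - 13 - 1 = -72*d - 54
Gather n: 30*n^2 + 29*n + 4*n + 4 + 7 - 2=30*n^2 + 33*n + 9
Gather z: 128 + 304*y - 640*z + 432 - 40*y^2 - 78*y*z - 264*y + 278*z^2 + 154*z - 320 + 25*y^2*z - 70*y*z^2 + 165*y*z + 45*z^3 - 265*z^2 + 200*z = -40*y^2 + 40*y + 45*z^3 + z^2*(13 - 70*y) + z*(25*y^2 + 87*y - 286) + 240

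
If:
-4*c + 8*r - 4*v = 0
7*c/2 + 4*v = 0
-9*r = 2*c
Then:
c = 0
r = 0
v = 0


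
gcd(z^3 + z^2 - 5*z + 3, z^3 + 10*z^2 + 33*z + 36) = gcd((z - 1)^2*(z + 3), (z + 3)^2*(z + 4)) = z + 3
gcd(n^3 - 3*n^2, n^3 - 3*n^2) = n^3 - 3*n^2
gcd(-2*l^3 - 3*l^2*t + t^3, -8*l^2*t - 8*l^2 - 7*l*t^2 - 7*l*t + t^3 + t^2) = l + t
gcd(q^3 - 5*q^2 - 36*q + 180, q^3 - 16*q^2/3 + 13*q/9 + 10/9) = q - 5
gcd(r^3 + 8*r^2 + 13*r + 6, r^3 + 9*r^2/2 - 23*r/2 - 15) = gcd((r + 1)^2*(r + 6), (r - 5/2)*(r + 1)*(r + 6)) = r^2 + 7*r + 6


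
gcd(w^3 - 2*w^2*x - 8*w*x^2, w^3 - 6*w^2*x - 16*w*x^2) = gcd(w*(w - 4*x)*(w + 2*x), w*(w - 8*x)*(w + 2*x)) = w^2 + 2*w*x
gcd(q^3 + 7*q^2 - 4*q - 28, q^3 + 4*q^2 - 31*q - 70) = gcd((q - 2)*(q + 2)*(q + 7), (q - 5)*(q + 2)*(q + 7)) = q^2 + 9*q + 14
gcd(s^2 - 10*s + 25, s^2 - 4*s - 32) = 1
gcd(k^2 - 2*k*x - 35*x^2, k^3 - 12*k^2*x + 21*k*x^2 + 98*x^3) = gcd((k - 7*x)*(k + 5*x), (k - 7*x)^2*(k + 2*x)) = -k + 7*x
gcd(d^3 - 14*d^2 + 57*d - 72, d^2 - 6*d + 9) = d^2 - 6*d + 9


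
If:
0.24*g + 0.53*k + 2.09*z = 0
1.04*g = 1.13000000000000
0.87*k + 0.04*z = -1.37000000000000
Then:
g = 1.09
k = -1.59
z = 0.28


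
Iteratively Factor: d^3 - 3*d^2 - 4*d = (d - 4)*(d^2 + d) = (d - 4)*(d + 1)*(d)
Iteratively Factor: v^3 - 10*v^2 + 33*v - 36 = (v - 3)*(v^2 - 7*v + 12) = (v - 4)*(v - 3)*(v - 3)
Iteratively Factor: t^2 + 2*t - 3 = (t - 1)*(t + 3)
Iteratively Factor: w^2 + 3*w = (w)*(w + 3)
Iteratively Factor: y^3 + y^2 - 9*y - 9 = (y + 3)*(y^2 - 2*y - 3) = (y - 3)*(y + 3)*(y + 1)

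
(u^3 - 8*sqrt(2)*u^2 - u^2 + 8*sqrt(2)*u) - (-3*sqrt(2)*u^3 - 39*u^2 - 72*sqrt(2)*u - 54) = u^3 + 3*sqrt(2)*u^3 - 8*sqrt(2)*u^2 + 38*u^2 + 80*sqrt(2)*u + 54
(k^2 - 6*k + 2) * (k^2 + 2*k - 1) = k^4 - 4*k^3 - 11*k^2 + 10*k - 2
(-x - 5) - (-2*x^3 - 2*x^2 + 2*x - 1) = 2*x^3 + 2*x^2 - 3*x - 4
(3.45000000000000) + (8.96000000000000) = 12.4100000000000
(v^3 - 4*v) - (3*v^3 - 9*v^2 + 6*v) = -2*v^3 + 9*v^2 - 10*v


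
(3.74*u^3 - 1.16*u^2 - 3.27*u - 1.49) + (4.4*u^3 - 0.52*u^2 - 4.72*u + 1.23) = 8.14*u^3 - 1.68*u^2 - 7.99*u - 0.26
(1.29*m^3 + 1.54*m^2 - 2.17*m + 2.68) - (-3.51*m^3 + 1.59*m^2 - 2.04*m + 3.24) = 4.8*m^3 - 0.05*m^2 - 0.13*m - 0.56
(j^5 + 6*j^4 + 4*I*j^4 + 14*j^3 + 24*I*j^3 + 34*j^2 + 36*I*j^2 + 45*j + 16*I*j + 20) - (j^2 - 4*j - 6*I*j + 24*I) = j^5 + 6*j^4 + 4*I*j^4 + 14*j^3 + 24*I*j^3 + 33*j^2 + 36*I*j^2 + 49*j + 22*I*j + 20 - 24*I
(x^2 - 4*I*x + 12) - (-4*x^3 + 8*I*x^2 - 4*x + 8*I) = 4*x^3 + x^2 - 8*I*x^2 + 4*x - 4*I*x + 12 - 8*I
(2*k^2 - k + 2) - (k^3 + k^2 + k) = -k^3 + k^2 - 2*k + 2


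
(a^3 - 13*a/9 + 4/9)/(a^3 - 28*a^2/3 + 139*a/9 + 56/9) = (9*a^3 - 13*a + 4)/(9*a^3 - 84*a^2 + 139*a + 56)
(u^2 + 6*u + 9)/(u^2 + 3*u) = (u + 3)/u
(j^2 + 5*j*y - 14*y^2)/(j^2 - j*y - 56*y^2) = (-j + 2*y)/(-j + 8*y)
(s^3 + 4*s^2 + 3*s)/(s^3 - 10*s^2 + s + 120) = s*(s + 1)/(s^2 - 13*s + 40)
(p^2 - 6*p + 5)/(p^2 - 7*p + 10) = (p - 1)/(p - 2)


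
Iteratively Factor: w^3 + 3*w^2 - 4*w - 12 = (w + 2)*(w^2 + w - 6) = (w + 2)*(w + 3)*(w - 2)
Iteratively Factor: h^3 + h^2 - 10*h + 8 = (h - 1)*(h^2 + 2*h - 8) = (h - 2)*(h - 1)*(h + 4)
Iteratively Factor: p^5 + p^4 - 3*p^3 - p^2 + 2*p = (p)*(p^4 + p^3 - 3*p^2 - p + 2) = p*(p - 1)*(p^3 + 2*p^2 - p - 2) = p*(p - 1)^2*(p^2 + 3*p + 2) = p*(p - 1)^2*(p + 2)*(p + 1)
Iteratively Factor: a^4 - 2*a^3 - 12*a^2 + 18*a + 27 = (a + 1)*(a^3 - 3*a^2 - 9*a + 27) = (a - 3)*(a + 1)*(a^2 - 9) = (a - 3)*(a + 1)*(a + 3)*(a - 3)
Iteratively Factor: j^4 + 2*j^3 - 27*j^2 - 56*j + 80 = (j + 4)*(j^3 - 2*j^2 - 19*j + 20) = (j - 1)*(j + 4)*(j^2 - j - 20) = (j - 5)*(j - 1)*(j + 4)*(j + 4)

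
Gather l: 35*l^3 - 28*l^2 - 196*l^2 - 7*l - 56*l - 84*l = 35*l^3 - 224*l^2 - 147*l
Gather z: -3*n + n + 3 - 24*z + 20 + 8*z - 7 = -2*n - 16*z + 16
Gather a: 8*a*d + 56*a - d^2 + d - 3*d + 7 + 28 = a*(8*d + 56) - d^2 - 2*d + 35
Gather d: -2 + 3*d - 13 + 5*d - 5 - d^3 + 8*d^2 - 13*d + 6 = -d^3 + 8*d^2 - 5*d - 14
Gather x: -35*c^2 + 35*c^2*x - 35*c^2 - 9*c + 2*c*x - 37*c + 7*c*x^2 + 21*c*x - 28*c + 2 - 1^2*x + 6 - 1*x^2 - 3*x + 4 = -70*c^2 - 74*c + x^2*(7*c - 1) + x*(35*c^2 + 23*c - 4) + 12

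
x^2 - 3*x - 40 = (x - 8)*(x + 5)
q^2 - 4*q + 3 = (q - 3)*(q - 1)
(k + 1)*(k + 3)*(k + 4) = k^3 + 8*k^2 + 19*k + 12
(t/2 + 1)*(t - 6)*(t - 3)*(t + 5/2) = t^4/2 - 9*t^3/4 - 35*t^2/4 + 18*t + 45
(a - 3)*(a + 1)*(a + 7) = a^3 + 5*a^2 - 17*a - 21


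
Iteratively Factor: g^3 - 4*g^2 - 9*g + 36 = (g - 4)*(g^2 - 9) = (g - 4)*(g + 3)*(g - 3)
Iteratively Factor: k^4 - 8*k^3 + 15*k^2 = (k)*(k^3 - 8*k^2 + 15*k) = k*(k - 3)*(k^2 - 5*k) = k^2*(k - 3)*(k - 5)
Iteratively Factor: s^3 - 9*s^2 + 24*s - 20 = (s - 2)*(s^2 - 7*s + 10) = (s - 5)*(s - 2)*(s - 2)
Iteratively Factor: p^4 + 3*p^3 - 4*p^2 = (p)*(p^3 + 3*p^2 - 4*p) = p^2*(p^2 + 3*p - 4) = p^2*(p - 1)*(p + 4)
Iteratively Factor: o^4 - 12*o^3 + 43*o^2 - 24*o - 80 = (o + 1)*(o^3 - 13*o^2 + 56*o - 80) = (o - 5)*(o + 1)*(o^2 - 8*o + 16) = (o - 5)*(o - 4)*(o + 1)*(o - 4)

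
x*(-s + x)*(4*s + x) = -4*s^2*x + 3*s*x^2 + x^3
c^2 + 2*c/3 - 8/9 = (c - 2/3)*(c + 4/3)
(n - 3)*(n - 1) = n^2 - 4*n + 3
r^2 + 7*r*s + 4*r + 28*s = (r + 4)*(r + 7*s)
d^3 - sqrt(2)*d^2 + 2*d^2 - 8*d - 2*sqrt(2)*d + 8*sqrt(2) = (d - 2)*(d + 4)*(d - sqrt(2))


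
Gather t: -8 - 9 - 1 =-18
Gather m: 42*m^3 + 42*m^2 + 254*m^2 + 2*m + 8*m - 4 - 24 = 42*m^3 + 296*m^2 + 10*m - 28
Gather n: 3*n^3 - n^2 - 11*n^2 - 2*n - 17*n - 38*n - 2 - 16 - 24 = 3*n^3 - 12*n^2 - 57*n - 42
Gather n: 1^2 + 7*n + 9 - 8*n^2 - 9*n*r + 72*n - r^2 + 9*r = -8*n^2 + n*(79 - 9*r) - r^2 + 9*r + 10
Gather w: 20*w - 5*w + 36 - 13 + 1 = 15*w + 24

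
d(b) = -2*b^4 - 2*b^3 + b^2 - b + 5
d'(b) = -8*b^3 - 6*b^2 + 2*b - 1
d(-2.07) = -7.63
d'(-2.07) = 40.11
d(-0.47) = 5.80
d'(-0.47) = -2.43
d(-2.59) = -40.95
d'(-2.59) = 92.56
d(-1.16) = 7.01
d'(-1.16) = 1.09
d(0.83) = 2.77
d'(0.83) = -8.05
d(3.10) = -232.78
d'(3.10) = -290.79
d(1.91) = -33.81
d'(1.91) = -74.81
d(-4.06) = -384.03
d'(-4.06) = 427.37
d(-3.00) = -91.00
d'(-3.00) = 155.00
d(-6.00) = -2113.00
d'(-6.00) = 1499.00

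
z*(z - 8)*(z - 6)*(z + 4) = z^4 - 10*z^3 - 8*z^2 + 192*z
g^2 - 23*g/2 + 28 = (g - 8)*(g - 7/2)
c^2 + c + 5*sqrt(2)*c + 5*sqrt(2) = (c + 1)*(c + 5*sqrt(2))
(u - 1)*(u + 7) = u^2 + 6*u - 7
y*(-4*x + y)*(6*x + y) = -24*x^2*y + 2*x*y^2 + y^3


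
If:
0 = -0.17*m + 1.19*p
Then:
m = 7.0*p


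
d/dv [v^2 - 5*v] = 2*v - 5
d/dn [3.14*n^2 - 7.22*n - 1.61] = 6.28*n - 7.22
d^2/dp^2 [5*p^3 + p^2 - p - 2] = 30*p + 2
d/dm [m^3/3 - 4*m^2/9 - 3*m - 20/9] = m^2 - 8*m/9 - 3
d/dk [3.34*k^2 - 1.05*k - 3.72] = 6.68*k - 1.05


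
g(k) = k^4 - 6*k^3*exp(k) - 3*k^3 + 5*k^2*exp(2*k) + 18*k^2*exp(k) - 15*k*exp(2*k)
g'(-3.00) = -185.98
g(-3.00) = 178.35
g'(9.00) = 40348065716.55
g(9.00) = 17704567448.35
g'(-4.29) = -477.03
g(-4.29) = 586.63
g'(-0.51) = -14.21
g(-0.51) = 6.98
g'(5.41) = 8307393.96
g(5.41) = 3165984.74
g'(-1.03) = -22.75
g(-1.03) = 16.21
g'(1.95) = -613.05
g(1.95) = -345.17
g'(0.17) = -18.47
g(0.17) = -2.81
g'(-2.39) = -105.64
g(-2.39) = 91.05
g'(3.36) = 22421.48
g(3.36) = 4324.30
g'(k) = -6*k^3*exp(k) + 4*k^3 + 10*k^2*exp(2*k) - 9*k^2 - 20*k*exp(2*k) + 36*k*exp(k) - 15*exp(2*k)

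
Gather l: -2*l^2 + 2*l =-2*l^2 + 2*l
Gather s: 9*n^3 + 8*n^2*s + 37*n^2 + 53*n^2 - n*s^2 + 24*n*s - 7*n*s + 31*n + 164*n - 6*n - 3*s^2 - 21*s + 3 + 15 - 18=9*n^3 + 90*n^2 + 189*n + s^2*(-n - 3) + s*(8*n^2 + 17*n - 21)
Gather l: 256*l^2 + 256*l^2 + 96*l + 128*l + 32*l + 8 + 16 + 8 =512*l^2 + 256*l + 32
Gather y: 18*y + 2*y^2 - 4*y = 2*y^2 + 14*y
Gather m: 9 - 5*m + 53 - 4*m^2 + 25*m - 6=-4*m^2 + 20*m + 56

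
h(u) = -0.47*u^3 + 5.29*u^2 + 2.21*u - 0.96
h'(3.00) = 21.26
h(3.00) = 40.59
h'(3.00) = 21.26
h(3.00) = 40.59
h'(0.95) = 10.99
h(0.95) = 5.51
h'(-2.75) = -37.55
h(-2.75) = 42.74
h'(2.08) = 18.12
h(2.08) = 22.29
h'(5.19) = 19.14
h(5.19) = 87.30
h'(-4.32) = -69.81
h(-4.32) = 126.11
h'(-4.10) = -64.87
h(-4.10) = 111.30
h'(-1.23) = -12.94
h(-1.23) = 5.20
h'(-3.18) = -45.69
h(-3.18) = 60.62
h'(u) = -1.41*u^2 + 10.58*u + 2.21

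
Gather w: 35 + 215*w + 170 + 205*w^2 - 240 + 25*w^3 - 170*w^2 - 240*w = 25*w^3 + 35*w^2 - 25*w - 35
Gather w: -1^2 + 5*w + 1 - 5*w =0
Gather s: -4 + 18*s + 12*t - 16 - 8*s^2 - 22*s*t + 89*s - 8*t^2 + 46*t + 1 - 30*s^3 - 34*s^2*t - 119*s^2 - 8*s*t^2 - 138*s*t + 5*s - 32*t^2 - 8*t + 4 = -30*s^3 + s^2*(-34*t - 127) + s*(-8*t^2 - 160*t + 112) - 40*t^2 + 50*t - 15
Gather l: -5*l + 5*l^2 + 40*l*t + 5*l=5*l^2 + 40*l*t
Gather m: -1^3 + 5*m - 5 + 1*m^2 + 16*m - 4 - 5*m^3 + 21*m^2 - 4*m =-5*m^3 + 22*m^2 + 17*m - 10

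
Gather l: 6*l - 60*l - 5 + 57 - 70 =-54*l - 18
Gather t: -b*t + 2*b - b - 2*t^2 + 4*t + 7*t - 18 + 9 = b - 2*t^2 + t*(11 - b) - 9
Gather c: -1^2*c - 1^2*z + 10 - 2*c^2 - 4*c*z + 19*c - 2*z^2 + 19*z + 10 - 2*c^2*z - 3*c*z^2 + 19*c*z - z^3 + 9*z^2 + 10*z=c^2*(-2*z - 2) + c*(-3*z^2 + 15*z + 18) - z^3 + 7*z^2 + 28*z + 20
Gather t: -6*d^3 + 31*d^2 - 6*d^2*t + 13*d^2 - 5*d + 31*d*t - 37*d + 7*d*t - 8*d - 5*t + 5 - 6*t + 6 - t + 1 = -6*d^3 + 44*d^2 - 50*d + t*(-6*d^2 + 38*d - 12) + 12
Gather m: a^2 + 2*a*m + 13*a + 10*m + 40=a^2 + 13*a + m*(2*a + 10) + 40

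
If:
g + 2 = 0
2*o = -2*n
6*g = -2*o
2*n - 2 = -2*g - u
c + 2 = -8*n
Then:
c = 46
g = -2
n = -6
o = 6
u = 18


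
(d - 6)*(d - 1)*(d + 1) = d^3 - 6*d^2 - d + 6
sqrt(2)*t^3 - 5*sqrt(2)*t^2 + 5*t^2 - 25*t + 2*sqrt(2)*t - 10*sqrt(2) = (t - 5)*(t + 2*sqrt(2))*(sqrt(2)*t + 1)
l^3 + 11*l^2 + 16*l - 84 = (l - 2)*(l + 6)*(l + 7)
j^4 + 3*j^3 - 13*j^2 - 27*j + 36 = (j - 3)*(j - 1)*(j + 3)*(j + 4)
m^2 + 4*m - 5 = (m - 1)*(m + 5)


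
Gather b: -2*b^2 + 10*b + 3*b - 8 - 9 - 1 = -2*b^2 + 13*b - 18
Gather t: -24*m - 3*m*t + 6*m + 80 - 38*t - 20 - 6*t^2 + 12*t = -18*m - 6*t^2 + t*(-3*m - 26) + 60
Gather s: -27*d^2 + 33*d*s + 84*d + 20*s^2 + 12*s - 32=-27*d^2 + 84*d + 20*s^2 + s*(33*d + 12) - 32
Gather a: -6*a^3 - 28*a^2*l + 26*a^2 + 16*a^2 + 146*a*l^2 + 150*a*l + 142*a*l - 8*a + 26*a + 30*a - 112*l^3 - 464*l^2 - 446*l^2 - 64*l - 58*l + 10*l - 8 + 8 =-6*a^3 + a^2*(42 - 28*l) + a*(146*l^2 + 292*l + 48) - 112*l^3 - 910*l^2 - 112*l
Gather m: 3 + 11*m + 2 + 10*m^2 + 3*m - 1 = 10*m^2 + 14*m + 4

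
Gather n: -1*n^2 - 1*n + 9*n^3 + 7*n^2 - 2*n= 9*n^3 + 6*n^2 - 3*n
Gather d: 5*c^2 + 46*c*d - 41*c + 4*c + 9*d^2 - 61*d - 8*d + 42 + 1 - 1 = 5*c^2 - 37*c + 9*d^2 + d*(46*c - 69) + 42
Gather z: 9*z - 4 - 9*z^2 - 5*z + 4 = -9*z^2 + 4*z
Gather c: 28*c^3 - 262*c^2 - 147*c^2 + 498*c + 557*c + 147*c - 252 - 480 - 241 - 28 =28*c^3 - 409*c^2 + 1202*c - 1001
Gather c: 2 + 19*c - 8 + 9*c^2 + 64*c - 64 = 9*c^2 + 83*c - 70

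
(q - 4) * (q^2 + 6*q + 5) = q^3 + 2*q^2 - 19*q - 20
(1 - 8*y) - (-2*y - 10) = 11 - 6*y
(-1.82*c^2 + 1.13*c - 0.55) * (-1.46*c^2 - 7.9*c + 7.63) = 2.6572*c^4 + 12.7282*c^3 - 22.0106*c^2 + 12.9669*c - 4.1965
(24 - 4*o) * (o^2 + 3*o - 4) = -4*o^3 + 12*o^2 + 88*o - 96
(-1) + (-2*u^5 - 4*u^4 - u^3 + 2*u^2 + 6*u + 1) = -2*u^5 - 4*u^4 - u^3 + 2*u^2 + 6*u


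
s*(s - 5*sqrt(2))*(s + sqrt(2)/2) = s^3 - 9*sqrt(2)*s^2/2 - 5*s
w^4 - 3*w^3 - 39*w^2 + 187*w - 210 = (w - 5)*(w - 3)*(w - 2)*(w + 7)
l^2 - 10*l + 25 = (l - 5)^2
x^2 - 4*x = x*(x - 4)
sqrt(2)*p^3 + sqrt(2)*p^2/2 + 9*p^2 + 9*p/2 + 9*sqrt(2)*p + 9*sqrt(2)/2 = (p + 3*sqrt(2)/2)*(p + 3*sqrt(2))*(sqrt(2)*p + sqrt(2)/2)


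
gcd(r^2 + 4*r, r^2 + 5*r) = r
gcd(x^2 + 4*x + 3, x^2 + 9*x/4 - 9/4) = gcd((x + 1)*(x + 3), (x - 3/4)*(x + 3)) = x + 3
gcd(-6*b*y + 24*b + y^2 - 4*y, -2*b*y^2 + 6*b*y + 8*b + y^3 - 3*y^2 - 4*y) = y - 4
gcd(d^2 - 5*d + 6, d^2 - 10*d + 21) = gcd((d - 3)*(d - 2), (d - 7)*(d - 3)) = d - 3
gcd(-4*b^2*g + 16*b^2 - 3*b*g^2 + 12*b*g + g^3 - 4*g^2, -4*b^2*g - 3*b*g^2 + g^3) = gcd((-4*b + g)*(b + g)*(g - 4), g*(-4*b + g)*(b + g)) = 4*b^2 + 3*b*g - g^2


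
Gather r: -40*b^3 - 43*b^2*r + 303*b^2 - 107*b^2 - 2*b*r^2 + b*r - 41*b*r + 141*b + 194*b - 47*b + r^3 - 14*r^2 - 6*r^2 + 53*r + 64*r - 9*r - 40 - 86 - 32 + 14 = -40*b^3 + 196*b^2 + 288*b + r^3 + r^2*(-2*b - 20) + r*(-43*b^2 - 40*b + 108) - 144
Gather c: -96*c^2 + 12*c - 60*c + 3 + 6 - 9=-96*c^2 - 48*c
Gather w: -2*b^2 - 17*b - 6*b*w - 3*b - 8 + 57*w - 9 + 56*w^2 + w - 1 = -2*b^2 - 20*b + 56*w^2 + w*(58 - 6*b) - 18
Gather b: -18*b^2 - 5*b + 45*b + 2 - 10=-18*b^2 + 40*b - 8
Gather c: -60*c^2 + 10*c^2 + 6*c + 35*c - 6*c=-50*c^2 + 35*c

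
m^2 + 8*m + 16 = (m + 4)^2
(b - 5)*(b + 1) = b^2 - 4*b - 5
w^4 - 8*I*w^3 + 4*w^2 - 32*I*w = w*(w - 8*I)*(w - 2*I)*(w + 2*I)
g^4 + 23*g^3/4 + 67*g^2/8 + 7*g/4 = g*(g + 1/4)*(g + 2)*(g + 7/2)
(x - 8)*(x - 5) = x^2 - 13*x + 40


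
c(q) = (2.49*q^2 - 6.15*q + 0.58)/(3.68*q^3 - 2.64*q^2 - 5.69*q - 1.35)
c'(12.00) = -0.00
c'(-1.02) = -16.75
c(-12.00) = -0.06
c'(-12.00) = -0.01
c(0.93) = 0.50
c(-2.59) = -0.49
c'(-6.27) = -0.03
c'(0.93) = 0.17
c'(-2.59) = -0.31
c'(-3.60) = -0.12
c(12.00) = 0.05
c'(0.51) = 0.28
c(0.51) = 0.43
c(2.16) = -0.10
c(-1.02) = -4.30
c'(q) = (4.98*q - 6.15)/(3.68*q^3 - 2.64*q^2 - 5.69*q - 1.35) + (-11.04*q^2 + 5.28*q + 5.69)*(2.49*q^2 - 6.15*q + 0.58)/(3.68*q^3 - 2.64*q^2 - 5.69*q - 1.35)^2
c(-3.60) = -0.29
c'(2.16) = 0.72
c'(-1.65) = -1.44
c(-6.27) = -0.14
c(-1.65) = -1.12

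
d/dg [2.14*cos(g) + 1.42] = -2.14*sin(g)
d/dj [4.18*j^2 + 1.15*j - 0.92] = 8.36*j + 1.15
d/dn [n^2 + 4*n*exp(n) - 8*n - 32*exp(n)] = 4*n*exp(n) + 2*n - 28*exp(n) - 8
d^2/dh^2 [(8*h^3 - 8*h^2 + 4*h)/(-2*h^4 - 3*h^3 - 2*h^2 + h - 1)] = 8*(-8*h^9 + 24*h^8 + 36*h^7 - 54*h^6 + 15*h^5 - 18*h^4 - 23*h^3 + 12*h^2 + 1)/(8*h^12 + 36*h^11 + 78*h^10 + 87*h^9 + 54*h^8 + 21*h^7 + 29*h^6 + 21*h^5 + 6*h^4 - 4*h^3 + 9*h^2 - 3*h + 1)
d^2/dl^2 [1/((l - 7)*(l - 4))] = 2*((l - 7)^2 + (l - 7)*(l - 4) + (l - 4)^2)/((l - 7)^3*(l - 4)^3)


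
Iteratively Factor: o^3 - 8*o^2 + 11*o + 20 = (o - 4)*(o^2 - 4*o - 5) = (o - 5)*(o - 4)*(o + 1)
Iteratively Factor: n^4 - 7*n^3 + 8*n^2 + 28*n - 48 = (n + 2)*(n^3 - 9*n^2 + 26*n - 24) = (n - 4)*(n + 2)*(n^2 - 5*n + 6) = (n - 4)*(n - 3)*(n + 2)*(n - 2)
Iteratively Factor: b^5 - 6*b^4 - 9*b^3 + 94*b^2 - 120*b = (b - 3)*(b^4 - 3*b^3 - 18*b^2 + 40*b) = (b - 3)*(b + 4)*(b^3 - 7*b^2 + 10*b) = (b - 3)*(b - 2)*(b + 4)*(b^2 - 5*b) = (b - 5)*(b - 3)*(b - 2)*(b + 4)*(b)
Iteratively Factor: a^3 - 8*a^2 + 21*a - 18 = (a - 3)*(a^2 - 5*a + 6) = (a - 3)*(a - 2)*(a - 3)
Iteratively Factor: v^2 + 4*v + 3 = (v + 3)*(v + 1)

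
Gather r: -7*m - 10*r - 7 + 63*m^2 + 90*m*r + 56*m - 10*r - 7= 63*m^2 + 49*m + r*(90*m - 20) - 14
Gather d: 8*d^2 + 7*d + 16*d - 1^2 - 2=8*d^2 + 23*d - 3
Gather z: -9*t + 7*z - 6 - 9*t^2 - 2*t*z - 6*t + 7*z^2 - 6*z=-9*t^2 - 15*t + 7*z^2 + z*(1 - 2*t) - 6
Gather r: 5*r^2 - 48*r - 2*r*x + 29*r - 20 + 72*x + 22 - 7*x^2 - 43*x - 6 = 5*r^2 + r*(-2*x - 19) - 7*x^2 + 29*x - 4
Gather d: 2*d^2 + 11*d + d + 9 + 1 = 2*d^2 + 12*d + 10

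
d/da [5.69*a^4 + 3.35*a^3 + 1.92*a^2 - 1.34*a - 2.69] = 22.76*a^3 + 10.05*a^2 + 3.84*a - 1.34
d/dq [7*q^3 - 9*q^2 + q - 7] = 21*q^2 - 18*q + 1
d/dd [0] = 0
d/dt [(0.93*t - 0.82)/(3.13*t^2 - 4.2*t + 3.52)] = (-2.9109*t^2 + 5.1332*t - 0.1704)/(9.7969*t^4 - 26.292*t^3 + 39.6752*t^2 - 29.568*t + 12.3904)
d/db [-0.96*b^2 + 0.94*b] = 0.94 - 1.92*b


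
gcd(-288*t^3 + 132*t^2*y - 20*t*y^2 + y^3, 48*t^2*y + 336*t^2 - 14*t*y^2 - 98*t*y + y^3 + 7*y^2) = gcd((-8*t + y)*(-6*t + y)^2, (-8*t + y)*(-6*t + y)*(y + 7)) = 48*t^2 - 14*t*y + y^2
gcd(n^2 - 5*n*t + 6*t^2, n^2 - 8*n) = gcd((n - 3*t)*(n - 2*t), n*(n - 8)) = 1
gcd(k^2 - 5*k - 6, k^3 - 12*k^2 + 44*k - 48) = k - 6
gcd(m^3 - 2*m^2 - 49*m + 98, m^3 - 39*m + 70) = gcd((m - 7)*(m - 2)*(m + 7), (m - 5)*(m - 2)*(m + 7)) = m^2 + 5*m - 14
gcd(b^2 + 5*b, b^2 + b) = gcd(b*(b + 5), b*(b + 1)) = b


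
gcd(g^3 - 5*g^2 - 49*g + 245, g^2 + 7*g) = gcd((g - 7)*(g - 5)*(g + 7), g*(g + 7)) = g + 7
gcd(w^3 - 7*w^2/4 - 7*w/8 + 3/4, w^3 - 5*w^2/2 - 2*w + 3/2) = w - 1/2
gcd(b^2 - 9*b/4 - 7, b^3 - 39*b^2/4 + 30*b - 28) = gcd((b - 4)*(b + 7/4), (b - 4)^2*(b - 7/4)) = b - 4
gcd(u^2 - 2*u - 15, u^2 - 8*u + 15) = u - 5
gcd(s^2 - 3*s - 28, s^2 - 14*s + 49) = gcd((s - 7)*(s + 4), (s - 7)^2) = s - 7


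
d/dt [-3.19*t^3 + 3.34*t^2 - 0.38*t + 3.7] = -9.57*t^2 + 6.68*t - 0.38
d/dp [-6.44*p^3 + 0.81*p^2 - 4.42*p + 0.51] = -19.32*p^2 + 1.62*p - 4.42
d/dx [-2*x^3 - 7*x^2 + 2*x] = -6*x^2 - 14*x + 2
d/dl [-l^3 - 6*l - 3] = -3*l^2 - 6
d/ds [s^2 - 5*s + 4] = 2*s - 5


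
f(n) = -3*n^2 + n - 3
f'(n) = 1 - 6*n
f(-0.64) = -4.87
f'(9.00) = -53.00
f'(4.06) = -23.36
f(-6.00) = -117.00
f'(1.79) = -9.74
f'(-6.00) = 37.00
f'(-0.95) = 6.70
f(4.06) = -48.39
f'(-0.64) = 4.84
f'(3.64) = -20.84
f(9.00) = -237.00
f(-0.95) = -6.66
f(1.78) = -10.73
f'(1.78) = -9.68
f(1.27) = -6.57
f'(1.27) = -6.62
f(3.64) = -39.11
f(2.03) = -13.33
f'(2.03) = -11.18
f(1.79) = -10.82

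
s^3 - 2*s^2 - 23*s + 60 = (s - 4)*(s - 3)*(s + 5)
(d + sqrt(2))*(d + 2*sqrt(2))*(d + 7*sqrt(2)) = d^3 + 10*sqrt(2)*d^2 + 46*d + 28*sqrt(2)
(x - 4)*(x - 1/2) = x^2 - 9*x/2 + 2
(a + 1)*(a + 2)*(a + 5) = a^3 + 8*a^2 + 17*a + 10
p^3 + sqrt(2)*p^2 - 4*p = p*(p - sqrt(2))*(p + 2*sqrt(2))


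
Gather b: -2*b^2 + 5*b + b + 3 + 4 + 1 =-2*b^2 + 6*b + 8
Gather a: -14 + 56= 42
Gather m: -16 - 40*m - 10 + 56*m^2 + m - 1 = 56*m^2 - 39*m - 27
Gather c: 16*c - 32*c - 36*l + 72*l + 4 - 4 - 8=-16*c + 36*l - 8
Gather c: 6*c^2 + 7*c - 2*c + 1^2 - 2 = 6*c^2 + 5*c - 1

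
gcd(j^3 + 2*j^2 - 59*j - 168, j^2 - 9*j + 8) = j - 8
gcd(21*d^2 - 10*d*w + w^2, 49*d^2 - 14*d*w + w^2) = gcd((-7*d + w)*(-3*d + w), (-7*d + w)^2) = -7*d + w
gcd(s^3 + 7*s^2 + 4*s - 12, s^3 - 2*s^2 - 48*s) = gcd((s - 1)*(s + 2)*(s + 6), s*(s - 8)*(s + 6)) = s + 6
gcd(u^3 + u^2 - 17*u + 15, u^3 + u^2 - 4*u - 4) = 1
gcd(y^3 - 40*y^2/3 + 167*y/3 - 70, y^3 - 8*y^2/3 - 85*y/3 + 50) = y - 6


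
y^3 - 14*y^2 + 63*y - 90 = (y - 6)*(y - 5)*(y - 3)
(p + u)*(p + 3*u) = p^2 + 4*p*u + 3*u^2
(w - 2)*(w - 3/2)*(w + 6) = w^3 + 5*w^2/2 - 18*w + 18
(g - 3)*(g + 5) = g^2 + 2*g - 15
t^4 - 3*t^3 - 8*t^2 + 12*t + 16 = (t - 4)*(t - 2)*(t + 1)*(t + 2)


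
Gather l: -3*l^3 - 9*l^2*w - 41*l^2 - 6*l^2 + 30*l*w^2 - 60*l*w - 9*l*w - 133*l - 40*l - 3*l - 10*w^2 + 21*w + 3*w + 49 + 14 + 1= -3*l^3 + l^2*(-9*w - 47) + l*(30*w^2 - 69*w - 176) - 10*w^2 + 24*w + 64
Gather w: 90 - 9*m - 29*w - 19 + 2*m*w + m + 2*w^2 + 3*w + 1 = -8*m + 2*w^2 + w*(2*m - 26) + 72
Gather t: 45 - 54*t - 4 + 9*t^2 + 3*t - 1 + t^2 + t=10*t^2 - 50*t + 40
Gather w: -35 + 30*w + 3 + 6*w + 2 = 36*w - 30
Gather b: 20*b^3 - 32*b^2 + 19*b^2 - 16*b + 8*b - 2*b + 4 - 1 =20*b^3 - 13*b^2 - 10*b + 3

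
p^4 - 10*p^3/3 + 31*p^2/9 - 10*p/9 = p*(p - 5/3)*(p - 1)*(p - 2/3)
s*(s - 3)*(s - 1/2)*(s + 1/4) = s^4 - 13*s^3/4 + 5*s^2/8 + 3*s/8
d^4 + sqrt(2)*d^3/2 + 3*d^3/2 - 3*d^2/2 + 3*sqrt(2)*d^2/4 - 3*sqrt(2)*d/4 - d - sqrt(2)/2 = (d - 1)*(d + 1/2)*(d + 2)*(d + sqrt(2)/2)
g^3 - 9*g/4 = g*(g - 3/2)*(g + 3/2)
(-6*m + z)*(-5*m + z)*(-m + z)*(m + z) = -30*m^4 + 11*m^3*z + 29*m^2*z^2 - 11*m*z^3 + z^4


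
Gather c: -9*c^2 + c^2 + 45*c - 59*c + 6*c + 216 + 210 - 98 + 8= -8*c^2 - 8*c + 336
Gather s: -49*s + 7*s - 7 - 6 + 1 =-42*s - 12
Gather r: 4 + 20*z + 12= 20*z + 16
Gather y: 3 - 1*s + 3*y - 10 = -s + 3*y - 7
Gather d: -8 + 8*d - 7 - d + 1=7*d - 14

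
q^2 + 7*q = q*(q + 7)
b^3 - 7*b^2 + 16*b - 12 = (b - 3)*(b - 2)^2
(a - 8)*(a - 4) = a^2 - 12*a + 32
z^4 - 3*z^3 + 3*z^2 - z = z*(z - 1)^3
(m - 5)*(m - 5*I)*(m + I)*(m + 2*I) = m^4 - 5*m^3 - 2*I*m^3 + 13*m^2 + 10*I*m^2 - 65*m + 10*I*m - 50*I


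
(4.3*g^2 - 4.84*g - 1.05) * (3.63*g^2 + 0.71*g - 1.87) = 15.609*g^4 - 14.5162*g^3 - 15.2889*g^2 + 8.3053*g + 1.9635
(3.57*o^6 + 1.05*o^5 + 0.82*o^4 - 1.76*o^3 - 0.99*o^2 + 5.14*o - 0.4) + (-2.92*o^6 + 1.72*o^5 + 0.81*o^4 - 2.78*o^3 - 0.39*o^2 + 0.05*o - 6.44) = 0.65*o^6 + 2.77*o^5 + 1.63*o^4 - 4.54*o^3 - 1.38*o^2 + 5.19*o - 6.84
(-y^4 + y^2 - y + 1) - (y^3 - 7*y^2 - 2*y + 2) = -y^4 - y^3 + 8*y^2 + y - 1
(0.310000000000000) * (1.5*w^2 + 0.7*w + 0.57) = 0.465*w^2 + 0.217*w + 0.1767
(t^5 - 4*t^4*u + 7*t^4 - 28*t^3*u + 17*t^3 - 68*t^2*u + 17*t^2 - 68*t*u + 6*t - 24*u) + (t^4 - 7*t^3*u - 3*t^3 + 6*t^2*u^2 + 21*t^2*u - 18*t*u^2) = t^5 - 4*t^4*u + 8*t^4 - 35*t^3*u + 14*t^3 + 6*t^2*u^2 - 47*t^2*u + 17*t^2 - 18*t*u^2 - 68*t*u + 6*t - 24*u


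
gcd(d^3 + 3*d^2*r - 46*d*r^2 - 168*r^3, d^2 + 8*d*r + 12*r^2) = d + 6*r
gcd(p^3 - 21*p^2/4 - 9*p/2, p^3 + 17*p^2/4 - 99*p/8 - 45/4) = p + 3/4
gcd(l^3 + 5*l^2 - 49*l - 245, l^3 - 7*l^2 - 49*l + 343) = l^2 - 49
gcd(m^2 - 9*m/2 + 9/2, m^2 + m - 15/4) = m - 3/2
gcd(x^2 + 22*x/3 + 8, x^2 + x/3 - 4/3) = x + 4/3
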